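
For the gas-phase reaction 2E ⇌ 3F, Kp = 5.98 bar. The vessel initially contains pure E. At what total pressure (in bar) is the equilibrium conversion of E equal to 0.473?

Basis: 1 mol E initially; let X = conversion of E. Extent ξ = 0.5X.
Mole table: n_E = 1 − X; n_F = 1.5X.
Total moles n_T = 1 + 0.5X.
Kp = p_F^3 / (p_E^2) with p_i = (n_i/n_T)·P.
At X = 0.473: the mole-fraction product g(X) = Π y_i^ν_i = 1.04. Since Kp = g(X)·P^{1}, P = (Kp/g)^(1/1) = (5.98/1.04)^(1/1) = 5.75 bar.

P = 5.75 bar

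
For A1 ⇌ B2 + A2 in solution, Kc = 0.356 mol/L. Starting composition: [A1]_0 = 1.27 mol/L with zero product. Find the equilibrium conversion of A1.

Let X = conversion of A1; extent ξ = 1.27·X mol/L.
Concentrations: [A1] = 1.27 − 1.27X; [B2] = 1.27X; [A2] = 1.27X.
Kc = [B2] [A2] / ([A1]).
Solving Kc = 0.356 for X ∈ (0,1): X = 0.408.

X = 0.408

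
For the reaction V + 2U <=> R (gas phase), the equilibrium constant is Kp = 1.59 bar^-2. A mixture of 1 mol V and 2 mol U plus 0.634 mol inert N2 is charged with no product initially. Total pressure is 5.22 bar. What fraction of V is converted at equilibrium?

Let X = conversion of V (basis 1 mol V); extent of reaction ξ = X.
Mole table: n_V = 1 − X; n_U = 2 − 2X; n_R = X; n_I = 0.634 (inert).
Total moles n_T = 3.63 − 2X.
With p_i = (n_i/n_T)P, Kp = p_R / (p_V p_U^2).
Substituting and setting equal to 1.59 bar^-2 gives a polynomial in X; the root in (0,1) is X = 0.729.

X = 0.729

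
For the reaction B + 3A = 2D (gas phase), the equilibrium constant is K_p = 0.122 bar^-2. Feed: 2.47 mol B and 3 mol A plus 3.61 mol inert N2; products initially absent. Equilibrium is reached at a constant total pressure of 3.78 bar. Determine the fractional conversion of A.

Basis: 3 mol A initially; let X = conversion of A. Extent ξ = X.
Moles: n_B = 2.47 − X; n_A = 3 − 3X; n_D = 2X; n_I = 3.61 (inert).
Total moles n_T = 9.08 − 2X.
With p_i = (n_i/n_T)P, K_p = p_D^2 / (p_B p_A^3).
Equating to 0.122 bar^-2 and solving on 0 < X < 1: X = 0.328.

X = 0.328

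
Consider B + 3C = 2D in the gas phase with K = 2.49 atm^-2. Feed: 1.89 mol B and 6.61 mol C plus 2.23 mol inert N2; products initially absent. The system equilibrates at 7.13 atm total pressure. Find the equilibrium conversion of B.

Let X = conversion of B (basis 1.89 mol B); extent of reaction ξ = 1.89X.
At extent ξ: n_B = 1.89 − 1.89X; n_C = 6.61 − 5.67X; n_D = 3.78X; n_I = 2.23 (inert).
Summing: n_T = 10.7 − 3.78X.
Mole fractions y_i = n_i/n_T; K = p_D^2 / (p_B p_C^3) with p_i = y_i·P.
Equating to 2.49 atm^-2 and solving on 0 < X < 1: X = 0.783.

X = 0.783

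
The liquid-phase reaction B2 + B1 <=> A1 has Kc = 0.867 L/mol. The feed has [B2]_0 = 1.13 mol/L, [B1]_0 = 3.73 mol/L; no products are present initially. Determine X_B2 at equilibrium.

X = 0.717

Let X = conversion of B2; extent ξ = 1.13·X mol/L.
Concentrations: [B2] = 1.13 − 1.13X; [B1] = 3.73 − 1.13X; [A1] = 1.13X.
Kc = [A1] / ([B2] [B1]).
Solving Kc = 0.867 for X ∈ (0,1): X = 0.717.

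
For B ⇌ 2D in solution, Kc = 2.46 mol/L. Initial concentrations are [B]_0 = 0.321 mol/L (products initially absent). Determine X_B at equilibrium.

X = 0.725

Let X = conversion of B; extent ξ = 0.321·X mol/L.
Concentrations: [B] = 0.321 − 0.321X; [D] = 0.642X.
Kc = [D]^2 / ([B]).
Solving Kc = 2.46 for X ∈ (0,1): X = 0.725.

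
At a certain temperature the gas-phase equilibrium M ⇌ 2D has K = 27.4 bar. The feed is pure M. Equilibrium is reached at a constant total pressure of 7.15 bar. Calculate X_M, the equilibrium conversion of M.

Let X = conversion of M (basis 1 mol M); extent of reaction ξ = X.
Mole table: n_M = 1 − X; n_D = 2X.
n_T = Σnᵢ = 1 + X.
With p_i = (n_i/n_T)P, K = p_D^2 / (p_M).
Substituting and setting equal to 27.4 bar gives a polynomial in X; the root in (0,1) is X = 0.699.

X = 0.699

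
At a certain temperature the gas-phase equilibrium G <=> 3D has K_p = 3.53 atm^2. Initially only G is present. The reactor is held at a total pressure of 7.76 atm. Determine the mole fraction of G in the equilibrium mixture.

Take 1 mol G as basis and let X be its fractional conversion, so ξ = X.
Mole table: n_G = 1 − X; n_D = 3X.
Total moles n_T = 1 + 2X.
y_i = n_i/n_T, p_i = y_i·P. K_p = p_D^3 / (p_G).
Setting this equal to 3.53 atm^2 and taking the physical root (0 < X < 1) gives X = 0.146.
Then n_G = 0.854, n_T = 1.29, so y_G = 0.662.

y_G = 0.662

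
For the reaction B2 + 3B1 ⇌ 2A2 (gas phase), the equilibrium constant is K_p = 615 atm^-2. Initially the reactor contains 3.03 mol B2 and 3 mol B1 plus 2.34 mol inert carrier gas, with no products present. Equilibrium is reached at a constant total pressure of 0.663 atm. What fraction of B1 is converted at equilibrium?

X = 0.806

Let X = conversion of B1 (basis 3 mol B1); extent of reaction ξ = X.
Mole table: n_B2 = 3.03 − X; n_B1 = 3 − 3X; n_A2 = 2X; n_I = 2.34 (inert).
Total moles n_T = 8.37 − 2X.
Mole fractions y_i = n_i/n_T; K_p = p_A2^2 / (p_B2 p_B1^3) with p_i = y_i·P.
Substituting and setting equal to 615 atm^-2 gives a polynomial in X; the root in (0,1) is X = 0.806.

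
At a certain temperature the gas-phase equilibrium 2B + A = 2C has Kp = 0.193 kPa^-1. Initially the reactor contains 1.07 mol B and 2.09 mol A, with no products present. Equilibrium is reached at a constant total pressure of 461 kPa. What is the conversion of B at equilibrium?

X = 0.880

Let X = conversion of B (basis 1.07 mol B); extent of reaction ξ = 0.535X.
Moles: n_B = 1.07 − 1.07X; n_A = 2.09 − 0.535X; n_C = 1.07X.
Total moles n_T = 3.16 − 0.535X.
With p_i = (n_i/n_T)P, Kp = p_C^2 / (p_B^2 p_A).
Equating to 0.193 kPa^-1 and solving on 0 < X < 1: X = 0.880.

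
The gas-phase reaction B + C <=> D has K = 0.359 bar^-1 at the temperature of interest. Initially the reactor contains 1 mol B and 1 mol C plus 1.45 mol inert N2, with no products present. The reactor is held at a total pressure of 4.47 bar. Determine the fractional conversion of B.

Take 1 mol B as basis and let X be its fractional conversion, so ξ = X.
At extent ξ: n_B = 1 − X; n_C = 1 − X; n_D = X; n_I = 1.45 (inert).
n_T = Σnᵢ = 3.45 − X.
Mole fractions y_i = n_i/n_T; K = p_D / (p_B p_C) with p_i = y_i·P.
Equating to 0.359 bar^-1 and solving on 0 < X < 1: X = 0.269.

X = 0.269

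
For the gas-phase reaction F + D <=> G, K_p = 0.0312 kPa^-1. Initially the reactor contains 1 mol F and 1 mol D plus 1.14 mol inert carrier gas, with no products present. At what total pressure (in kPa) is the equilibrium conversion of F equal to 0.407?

P = 101 kPa

Basis: 1 mol F initially; let X = conversion of F. Extent ξ = X.
Mole table: n_F = 1 − X; n_D = 1 − X; n_G = X; n_I = 1.14 (inert).
n_T = Σnᵢ = 3.14 − X.
K_p = p_G / (p_F p_D) with p_i = (n_i/n_T)·P.
At X = 0.407: the mole-fraction product g(X) = Π y_i^ν_i = 3.163. Since K_p = g(X)·P^{-1}, P = (g/K_p)^(1/1) = (3.163/0.0312)^(1/1) = 101 kPa.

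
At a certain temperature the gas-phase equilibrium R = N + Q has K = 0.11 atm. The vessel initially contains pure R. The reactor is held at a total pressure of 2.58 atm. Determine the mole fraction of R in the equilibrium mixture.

Basis: 1 mol R initially; let X = conversion of R. Extent ξ = X.
Species balance: n_R = 1 − X; n_N = X; n_Q = X.
Total moles n_T = 1 + X.
y_i = n_i/n_T, p_i = y_i·P. K = p_N p_Q / (p_R).
This yields a degree-2 equation in X; solving on (0,1), X = 0.202.
Then n_R = 0.798, n_T = 1.2, so y_R = 0.664.

y_R = 0.664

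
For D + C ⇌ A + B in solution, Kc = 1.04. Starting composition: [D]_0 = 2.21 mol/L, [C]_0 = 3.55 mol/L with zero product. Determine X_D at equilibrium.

Let X = conversion of D; extent ξ = 2.21·X mol/L.
Concentrations: [D] = 2.21 − 2.21X; [C] = 3.55 − 2.21X; [A] = 2.21X; [B] = 2.21X.
Kc = [A] [B] / ([D] [C]).
Setting equal to 1.04 and solving for X on (0,1) gives X = 0.622.

X = 0.622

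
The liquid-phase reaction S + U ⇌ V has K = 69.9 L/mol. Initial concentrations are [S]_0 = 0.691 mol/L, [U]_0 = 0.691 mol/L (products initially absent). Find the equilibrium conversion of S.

X = 0.866

Let X = conversion of S; extent ξ = 0.691·X mol/L.
Concentrations: [S] = 0.691 − 0.691X; [U] = 0.691 − 0.691X; [V] = 0.691X.
K = [V] / ([S] [U]).
Setting equal to 69.9 and solving for X on (0,1) gives X = 0.866.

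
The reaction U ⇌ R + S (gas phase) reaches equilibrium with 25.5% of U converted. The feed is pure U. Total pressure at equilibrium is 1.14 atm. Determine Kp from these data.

Kp = 0.0793 atm

Let X = conversion of U (basis 1 mol U); extent of reaction ξ = X.
Species balance: n_U = 1 − X; n_R = X; n_S = X.
n_T = Σnᵢ = 1 + X.
At X = 0.255: n_U = 0.745, n_R = 0.255, n_S = 0.255, n_T = 1.25.
p_i = (n_i/n_T)·P. Kp = p_R p_S / (p_U) = 0.0793 atm.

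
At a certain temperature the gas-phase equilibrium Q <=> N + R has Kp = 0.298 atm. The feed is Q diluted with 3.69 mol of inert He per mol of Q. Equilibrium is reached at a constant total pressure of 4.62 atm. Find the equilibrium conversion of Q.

X = 0.433

Basis: 1 mol Q initially; let X = conversion of Q. Extent ξ = X.
Moles: n_Q = 1 − X; n_N = X; n_R = X; n_I = 3.69 (inert).
Total moles n_T = 4.69 + X.
Mole fractions y_i = n_i/n_T; Kp = p_N p_R / (p_Q) with p_i = y_i·P.
Substituting and setting equal to 0.298 atm gives a polynomial in X; the root in (0,1) is X = 0.433.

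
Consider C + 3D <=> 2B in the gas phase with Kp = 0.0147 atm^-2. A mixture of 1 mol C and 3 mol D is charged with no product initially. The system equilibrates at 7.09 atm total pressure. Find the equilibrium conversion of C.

X = 0.313

Let X = conversion of C (basis 1 mol C); extent of reaction ξ = X.
Moles: n_C = 1 − X; n_D = 3 − 3X; n_B = 2X.
Summing: n_T = 4 − 2X.
y_i = n_i/n_T, p_i = y_i·P. Kp = p_B^2 / (p_C p_D^3).
This yields a degree-4 equation in X; solving on (0,1), X = 0.313.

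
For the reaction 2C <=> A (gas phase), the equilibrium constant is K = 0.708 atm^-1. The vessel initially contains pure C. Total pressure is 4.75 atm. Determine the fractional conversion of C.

Take 1 mol C as basis and let X be its fractional conversion, so ξ = 0.5X.
At extent ξ: n_C = 1 − X; n_A = 0.5X.
n_T = Σnᵢ = 1 − 0.5X.
y_i = n_i/n_T, p_i = y_i·P. K = p_A / (p_C^2).
Setting this equal to 0.708 atm^-1 and taking the physical root (0 < X < 1) gives X = 0.737.

X = 0.737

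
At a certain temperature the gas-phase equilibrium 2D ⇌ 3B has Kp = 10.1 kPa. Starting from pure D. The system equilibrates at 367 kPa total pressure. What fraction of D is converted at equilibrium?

Let X = conversion of D (basis 1 mol D); extent of reaction ξ = 0.5X.
Mole table: n_D = 1 − X; n_B = 1.5X.
n_T = Σnᵢ = 1 + 0.5X.
With p_i = (n_i/n_T)P, Kp = p_B^3 / (p_D^2).
This yields a degree-3 equation in X; solving on (0,1), X = 0.181.

X = 0.181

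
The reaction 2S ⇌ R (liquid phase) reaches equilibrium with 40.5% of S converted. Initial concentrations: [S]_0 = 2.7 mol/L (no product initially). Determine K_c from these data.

Let X = conversion of S.
Concentrations: [S] = 2.7 − 2.7X; [R] = 1.35X.
At X = 0.405: [S] = 1.61, [R] = 0.547.
K_c = [R] / ([S]^2) = 0.212 L/mol.

K_c = 0.212 L/mol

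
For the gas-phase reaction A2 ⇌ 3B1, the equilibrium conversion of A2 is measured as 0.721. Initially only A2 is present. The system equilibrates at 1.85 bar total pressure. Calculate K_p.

Let X = conversion of A2 (basis 1 mol A2); extent of reaction ξ = X.
Moles: n_A2 = 1 − X; n_B1 = 3X.
n_T = Σnᵢ = 1 + 2X.
At X = 0.721: n_A2 = 0.279, n_B1 = 2.16, n_T = 2.44.
p_i = (n_i/n_T)·P. K_p = p_B1^3 / (p_A2) = 20.8 bar^2.

K_p = 20.8 bar^2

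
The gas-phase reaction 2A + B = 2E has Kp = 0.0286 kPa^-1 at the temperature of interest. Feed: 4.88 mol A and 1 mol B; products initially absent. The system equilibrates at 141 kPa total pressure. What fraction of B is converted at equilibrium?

X = 0.750

Take 1 mol B as basis and let X be its fractional conversion, so ξ = X.
Mole table: n_A = 4.88 − 2X; n_B = 1 − X; n_E = 2X.
Total moles n_T = 5.88 − X.
Mole fractions y_i = n_i/n_T; Kp = p_E^2 / (p_A^2 p_B) with p_i = y_i·P.
Equating to 0.0286 kPa^-1 and solving on 0 < X < 1: X = 0.750.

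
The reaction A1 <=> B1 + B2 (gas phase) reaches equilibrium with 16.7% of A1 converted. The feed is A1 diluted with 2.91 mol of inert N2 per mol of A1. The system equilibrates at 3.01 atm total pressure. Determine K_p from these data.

K_p = 0.0247 atm

Basis: 1 mol A1 initially; let X = conversion of A1. Extent ξ = X.
Mole table: n_A1 = 1 − X; n_B1 = X; n_B2 = X; n_I = 2.91 (inert).
Summing: n_T = 3.91 + X.
At X = 0.167: n_A1 = 0.833, n_B1 = 0.167, n_B2 = 0.167, n_T = 4.08.
p_i = (n_i/n_T)·P. K_p = p_B1 p_B2 / (p_A1) = 0.0247 atm.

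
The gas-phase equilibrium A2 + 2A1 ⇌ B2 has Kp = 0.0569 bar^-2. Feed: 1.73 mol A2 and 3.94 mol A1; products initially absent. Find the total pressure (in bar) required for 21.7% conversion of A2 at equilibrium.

P = 3.4 bar

Let X = conversion of A2 (basis 1.73 mol A2); extent of reaction ξ = 1.73X.
Species balance: n_A2 = 1.73 − 1.73X; n_A1 = 3.94 − 3.46X; n_B2 = 1.73X.
Summing: n_T = 5.67 − 3.46X.
Kp = p_B2 / (p_A2 p_A1^2) with p_i = (n_i/n_T)·P.
At X = 0.217: the mole-fraction product g(X) = Π y_i^ν_i = 0.6594. Since Kp = g(X)·P^{-2}, P = (g/Kp)^(1/2) = (0.6594/0.0569)^(1/2) = 3.4 bar.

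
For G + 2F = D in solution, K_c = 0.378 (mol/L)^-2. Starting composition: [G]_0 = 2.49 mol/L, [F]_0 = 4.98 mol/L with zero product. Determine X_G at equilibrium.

X = 0.600

Let X = conversion of G; extent ξ = 2.49·X mol/L.
Concentrations: [G] = 2.49 − 2.49X; [F] = 4.98 − 4.98X; [D] = 2.49X.
K_c = [D] / ([G] [F]^2).
This equals 0.378 at X = 0.600 (the root in 0 < X < 1).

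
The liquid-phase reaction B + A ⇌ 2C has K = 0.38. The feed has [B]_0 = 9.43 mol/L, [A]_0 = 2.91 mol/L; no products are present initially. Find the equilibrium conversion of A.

X = 0.402

Let X = conversion of A; extent ξ = 2.91·X mol/L.
Concentrations: [B] = 9.43 − 2.91X; [A] = 2.91 − 2.91X; [C] = 5.82X.
K = [C]^2 / ([B] [A]).
Setting equal to 0.38 and solving for X on (0,1) gives X = 0.402.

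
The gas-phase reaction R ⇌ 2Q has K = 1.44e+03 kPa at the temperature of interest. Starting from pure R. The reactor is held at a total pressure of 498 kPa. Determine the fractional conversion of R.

Let X = conversion of R (basis 1 mol R); extent of reaction ξ = X.
Mole table: n_R = 1 − X; n_Q = 2X.
n_T = Σnᵢ = 1 + X.
Mole fractions y_i = n_i/n_T; K = p_Q^2 / (p_R) with p_i = y_i·P.
Setting this equal to 1.44e+03 kPa and taking the physical root (0 < X < 1) gives X = 0.648.

X = 0.648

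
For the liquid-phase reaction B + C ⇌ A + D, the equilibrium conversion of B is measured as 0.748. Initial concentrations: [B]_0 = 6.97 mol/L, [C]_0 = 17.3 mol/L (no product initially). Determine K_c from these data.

Let X = conversion of B.
Concentrations: [B] = 6.97 − 6.97X; [C] = 17.3 − 6.97X; [A] = 6.97X; [D] = 6.97X.
At X = 0.748: [B] = 1.76, [C] = 12.1, [A] = 5.21, [D] = 5.21.
K_c = [A] [D] / ([B] [C]) = 1.28.

K_c = 1.28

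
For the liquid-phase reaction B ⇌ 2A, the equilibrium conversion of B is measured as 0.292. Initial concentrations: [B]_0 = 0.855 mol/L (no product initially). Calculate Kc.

Let X = conversion of B.
Concentrations: [B] = 0.855 − 0.855X; [A] = 1.71X.
At X = 0.292: [B] = 0.605, [A] = 0.499.
Kc = [A]^2 / ([B]) = 0.412 mol/L.

Kc = 0.412 mol/L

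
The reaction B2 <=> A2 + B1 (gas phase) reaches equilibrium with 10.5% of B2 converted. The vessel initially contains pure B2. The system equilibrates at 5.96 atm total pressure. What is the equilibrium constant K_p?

K_p = 0.0664 atm

Take 1 mol B2 as basis and let X be its fractional conversion, so ξ = X.
Species balance: n_B2 = 1 − X; n_A2 = X; n_B1 = X.
Total moles n_T = 1 + X.
At X = 0.105: n_B2 = 0.895, n_A2 = 0.105, n_B1 = 0.105, n_T = 1.1.
p_i = (n_i/n_T)·P. K_p = p_A2 p_B1 / (p_B2) = 0.0664 atm.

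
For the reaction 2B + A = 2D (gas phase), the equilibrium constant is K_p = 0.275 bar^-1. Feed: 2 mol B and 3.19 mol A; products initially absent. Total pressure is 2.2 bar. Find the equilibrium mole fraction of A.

y_A = 0.585

Take 2 mol B as basis and let X be its fractional conversion, so ξ = X.
At extent ξ: n_B = 2 − 2X; n_A = 3.19 − X; n_D = 2X.
Total moles n_T = 5.19 − X.
With p_i = (n_i/n_T)P, K_p = p_D^2 / (p_B^2 p_A).
Equating to 0.275 bar^-1 and solving on 0 < X < 1: X = 0.373.
Then n_A = 2.82, n_T = 4.82, so y_A = 0.585.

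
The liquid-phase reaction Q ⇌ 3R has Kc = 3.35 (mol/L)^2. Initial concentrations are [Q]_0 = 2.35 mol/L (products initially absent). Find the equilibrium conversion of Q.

Let X = conversion of Q; extent ξ = 2.35·X mol/L.
Concentrations: [Q] = 2.35 − 2.35X; [R] = 7.05X.
Kc = [R]^3 / ([Q]).
Equating to 3.35 (mol/L)^2: the physical root is X = 0.256.

X = 0.256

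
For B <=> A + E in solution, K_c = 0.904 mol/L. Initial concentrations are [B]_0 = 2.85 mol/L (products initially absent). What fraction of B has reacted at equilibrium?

Let X = conversion of B; extent ξ = 2.85·X mol/L.
Concentrations: [B] = 2.85 − 2.85X; [A] = 2.85X; [E] = 2.85X.
K_c = [A] [E] / ([B]).
This equals 0.904 at X = 0.427 (the root in 0 < X < 1).

X = 0.427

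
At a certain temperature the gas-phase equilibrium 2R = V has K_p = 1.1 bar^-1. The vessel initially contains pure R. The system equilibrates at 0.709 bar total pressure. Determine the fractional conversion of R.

X = 0.507

Let X = conversion of R (basis 1 mol R); extent of reaction ξ = 0.5X.
Moles: n_R = 1 − X; n_V = 0.5X.
Total moles n_T = 1 − 0.5X.
y_i = n_i/n_T, p_i = y_i·P. K_p = p_V / (p_R^2).
Substituting and setting equal to 1.1 bar^-1 gives a polynomial in X; the root in (0,1) is X = 0.507.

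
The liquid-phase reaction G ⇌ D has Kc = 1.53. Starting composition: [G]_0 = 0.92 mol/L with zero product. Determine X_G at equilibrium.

X = 0.605

Let X = conversion of G; extent ξ = 0.92·X mol/L.
Concentrations: [G] = 0.92 − 0.92X; [D] = 0.92X.
Kc = [D] / ([G]).
Equating to 1.53: the physical root is X = 0.605.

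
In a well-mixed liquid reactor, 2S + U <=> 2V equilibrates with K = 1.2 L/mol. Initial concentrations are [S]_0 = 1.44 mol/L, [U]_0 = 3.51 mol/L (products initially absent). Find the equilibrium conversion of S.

X = 0.656

Let X = conversion of S; extent ξ = 1.44X/2 mol/L.
Concentrations: [S] = 1.44 − 1.44X; [U] = 3.51 − 0.72X; [V] = 1.44X.
K = [V]^2 / ([S]^2 [U]).
Solving K = 1.2 for X ∈ (0,1): X = 0.656.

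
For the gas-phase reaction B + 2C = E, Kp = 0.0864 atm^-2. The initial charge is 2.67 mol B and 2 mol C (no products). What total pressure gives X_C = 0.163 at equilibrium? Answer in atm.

P = 2.25 atm

Let X = conversion of C (basis 2 mol C); extent of reaction ξ = X.
At extent ξ: n_B = 2.67 − X; n_C = 2 − 2X; n_E = X.
n_T = Σnᵢ = 4.67 − 2X.
Kp = p_E / (p_B p_C^2) with p_i = (n_i/n_T)·P.
At X = 0.163: the mole-fraction product g(X) = Π y_i^ν_i = 0.4378. Since Kp = g(X)·P^{-2}, P = (g/Kp)^(1/2) = (0.4378/0.0864)^(1/2) = 2.25 atm.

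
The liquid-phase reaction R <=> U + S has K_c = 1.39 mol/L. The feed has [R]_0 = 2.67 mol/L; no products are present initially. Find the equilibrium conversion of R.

X = 0.507

Let X = conversion of R; extent ξ = 2.67·X mol/L.
Concentrations: [R] = 2.67 − 2.67X; [U] = 2.67X; [S] = 2.67X.
K_c = [U] [S] / ([R]).
Equating to 1.39 mol/L: the physical root is X = 0.507.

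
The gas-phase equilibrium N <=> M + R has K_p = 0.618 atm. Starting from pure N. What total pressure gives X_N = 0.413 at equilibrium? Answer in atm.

Take 1 mol N as basis and let X be its fractional conversion, so ξ = X.
Species balance: n_N = 1 − X; n_M = X; n_R = X.
Summing: n_T = 1 + X.
K_p = p_M p_R / (p_N) with p_i = (n_i/n_T)·P.
At X = 0.413: the mole-fraction product g(X) = Π y_i^ν_i = 0.2056. Since K_p = g(X)·P^{1}, P = (K_p/g)^(1/1) = (0.618/0.2056)^(1/1) = 3.01 atm.

P = 3.01 atm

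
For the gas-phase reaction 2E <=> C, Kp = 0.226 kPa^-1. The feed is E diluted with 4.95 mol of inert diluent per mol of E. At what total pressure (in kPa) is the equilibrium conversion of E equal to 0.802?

Take 1 mol E as basis and let X be its fractional conversion, so ξ = 0.5X.
Species balance: n_E = 1 − X; n_C = 0.5X; n_I = 4.95 (inert).
n_T = Σnᵢ = 5.95 − 0.5X.
Kp = p_C / (p_E^2) with p_i = (n_i/n_T)·P.
At X = 0.802: the mole-fraction product g(X) = Π y_i^ν_i = 56.76. Since Kp = g(X)·P^{-1}, P = (g/Kp)^(1/1) = (56.76/0.226)^(1/1) = 251 kPa.

P = 251 kPa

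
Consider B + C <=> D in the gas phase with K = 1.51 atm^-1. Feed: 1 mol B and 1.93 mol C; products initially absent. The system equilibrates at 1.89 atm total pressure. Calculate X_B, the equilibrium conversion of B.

Basis: 1 mol B initially; let X = conversion of B. Extent ξ = X.
Species balance: n_B = 1 − X; n_C = 1.93 − X; n_D = X.
Summing: n_T = 2.93 − X.
With p_i = (n_i/n_T)P, K = p_D / (p_B p_C).
Equating to 1.51 atm^-1 and solving on 0 < X < 1: X = 0.618.

X = 0.618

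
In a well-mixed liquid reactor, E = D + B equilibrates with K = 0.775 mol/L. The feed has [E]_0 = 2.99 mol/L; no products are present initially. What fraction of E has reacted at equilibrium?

X = 0.396

Let X = conversion of E; extent ξ = 2.99·X mol/L.
Concentrations: [E] = 2.99 − 2.99X; [D] = 2.99X; [B] = 2.99X.
K = [D] [B] / ([E]).
Solving K = 0.775 for X ∈ (0,1): X = 0.396.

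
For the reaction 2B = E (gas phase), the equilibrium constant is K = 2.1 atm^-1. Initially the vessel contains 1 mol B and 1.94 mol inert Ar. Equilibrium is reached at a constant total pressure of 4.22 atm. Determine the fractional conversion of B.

X = 0.683

Take 1 mol B as basis and let X be its fractional conversion, so ξ = 0.5X.
At extent ξ: n_B = 1 − X; n_E = 0.5X; n_I = 1.94 (inert).
n_T = Σnᵢ = 2.94 − 0.5X.
Mole fractions y_i = n_i/n_T; K = p_E / (p_B^2) with p_i = y_i·P.
Substituting and setting equal to 2.1 atm^-1 gives a polynomial in X; the root in (0,1) is X = 0.683.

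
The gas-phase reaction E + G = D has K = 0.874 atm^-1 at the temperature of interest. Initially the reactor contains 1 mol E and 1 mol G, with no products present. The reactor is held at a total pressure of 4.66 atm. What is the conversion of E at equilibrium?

X = 0.556

Let X = conversion of E (basis 1 mol E); extent of reaction ξ = X.
Mole table: n_E = 1 − X; n_G = 1 − X; n_D = X.
n_T = Σnᵢ = 2 − X.
y_i = n_i/n_T, p_i = y_i·P. K = p_D / (p_E p_G).
This yields a degree-2 equation in X; solving on (0,1), X = 0.556.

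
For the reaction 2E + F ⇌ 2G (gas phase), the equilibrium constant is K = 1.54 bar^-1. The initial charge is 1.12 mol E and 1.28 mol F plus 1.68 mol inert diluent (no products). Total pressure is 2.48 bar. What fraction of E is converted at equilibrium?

X = 0.501

Basis: 1.12 mol E initially; let X = conversion of E. Extent ξ = 0.56X.
Mole table: n_E = 1.12 − 1.12X; n_F = 1.28 − 0.56X; n_G = 1.12X; n_I = 1.68 (inert).
Total moles n_T = 4.08 − 0.56X.
Mole fractions y_i = n_i/n_T; K = p_G^2 / (p_E^2 p_F) with p_i = y_i·P.
Setting this equal to 1.54 bar^-1 and taking the physical root (0 < X < 1) gives X = 0.501.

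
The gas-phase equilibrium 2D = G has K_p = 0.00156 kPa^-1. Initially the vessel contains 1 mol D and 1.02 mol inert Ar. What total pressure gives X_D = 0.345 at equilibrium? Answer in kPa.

Let X = conversion of D (basis 1 mol D); extent of reaction ξ = 0.5X.
At extent ξ: n_D = 1 − X; n_G = 0.5X; n_I = 1.02 (inert).
Summing: n_T = 2.02 − 0.5X.
K_p = p_G / (p_D^2) with p_i = (n_i/n_T)·P.
At X = 0.345: the mole-fraction product g(X) = Π y_i^ν_i = 0.7428. Since K_p = g(X)·P^{-1}, P = (g/K_p)^(1/1) = (0.7428/0.00156)^(1/1) = 476 kPa.

P = 476 kPa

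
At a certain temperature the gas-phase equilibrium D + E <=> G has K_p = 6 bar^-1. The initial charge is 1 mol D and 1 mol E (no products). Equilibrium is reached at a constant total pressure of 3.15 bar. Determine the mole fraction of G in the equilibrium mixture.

Take 1 mol D as basis and let X be its fractional conversion, so ξ = X.
At extent ξ: n_D = 1 − X; n_E = 1 − X; n_G = X.
Total moles n_T = 2 − X.
With p_i = (n_i/n_T)P, K_p = p_G / (p_D p_E).
Equating to 6 bar^-1 and solving on 0 < X < 1: X = 0.776.
Then n_G = 0.776, n_T = 1.22, so y_G = 0.634.

y_G = 0.634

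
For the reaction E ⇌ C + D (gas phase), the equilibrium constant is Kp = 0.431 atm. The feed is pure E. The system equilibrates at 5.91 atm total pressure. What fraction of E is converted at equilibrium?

X = 0.261

Let X = conversion of E (basis 1 mol E); extent of reaction ξ = X.
At extent ξ: n_E = 1 − X; n_C = X; n_D = X.
Summing: n_T = 1 + X.
Mole fractions y_i = n_i/n_T; Kp = p_C p_D / (p_E) with p_i = y_i·P.
This yields a degree-2 equation in X; solving on (0,1), X = 0.261.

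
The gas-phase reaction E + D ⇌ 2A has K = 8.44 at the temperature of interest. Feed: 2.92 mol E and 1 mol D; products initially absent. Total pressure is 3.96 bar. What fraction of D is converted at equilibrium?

X = 0.839

Take 1 mol D as basis and let X be its fractional conversion, so ξ = X.
At extent ξ: n_E = 2.92 − X; n_D = 1 − X; n_A = 2X.
Total moles n_T = 3.92 (Δν = 0, constant).
y_i = n_i/n_T, p_i = y_i·P. K = p_A^2 / (p_E p_D).
Substituting and setting equal to 8.44 gives a polynomial in X; the root in (0,1) is X = 0.839.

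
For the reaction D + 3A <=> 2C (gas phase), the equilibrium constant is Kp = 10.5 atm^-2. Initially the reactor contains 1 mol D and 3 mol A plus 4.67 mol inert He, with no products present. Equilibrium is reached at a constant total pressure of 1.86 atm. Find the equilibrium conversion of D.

X = 0.504

Take 1 mol D as basis and let X be its fractional conversion, so ξ = X.
Species balance: n_D = 1 − X; n_A = 3 − 3X; n_C = 2X; n_I = 4.67 (inert).
Summing: n_T = 8.67 − 2X.
Mole fractions y_i = n_i/n_T; Kp = p_C^2 / (p_D p_A^3) with p_i = y_i·P.
Setting this equal to 10.5 atm^-2 and taking the physical root (0 < X < 1) gives X = 0.504.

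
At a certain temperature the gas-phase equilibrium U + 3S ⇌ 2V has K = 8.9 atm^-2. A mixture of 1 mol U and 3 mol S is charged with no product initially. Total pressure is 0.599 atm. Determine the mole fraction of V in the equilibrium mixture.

y_V = 0.291

Basis: 1 mol U initially; let X = conversion of U. Extent ξ = X.
Moles: n_U = 1 − X; n_S = 3 − 3X; n_V = 2X.
Total moles n_T = 4 − 2X.
y_i = n_i/n_T, p_i = y_i·P. K = p_V^2 / (p_U p_S^3).
Setting this equal to 8.9 atm^-2 and taking the physical root (0 < X < 1) gives X = 0.451.
Then n_V = 0.903, n_T = 3.1, so y_V = 0.291.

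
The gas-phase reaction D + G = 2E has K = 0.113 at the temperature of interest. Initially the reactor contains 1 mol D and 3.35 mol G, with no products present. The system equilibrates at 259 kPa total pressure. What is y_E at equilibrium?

Let X = conversion of D (basis 1 mol D); extent of reaction ξ = X.
Moles: n_D = 1 − X; n_G = 3.35 − X; n_E = 2X.
Total moles n_T = 4.35 (Δν = 0, constant).
Mole fractions y_i = n_i/n_T; K = p_E^2 / (p_D p_G) with p_i = y_i·P.
Substituting and setting equal to 0.113 gives a polynomial in X; the root in (0,1) is X = 0.255.
Then n_E = 0.51, n_T = 4.35, so y_E = 0.117.

y_E = 0.117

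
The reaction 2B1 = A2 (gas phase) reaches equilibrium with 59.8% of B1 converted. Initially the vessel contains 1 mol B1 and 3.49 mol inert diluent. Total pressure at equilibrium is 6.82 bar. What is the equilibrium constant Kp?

Kp = 1.14 bar^-1

Basis: 1 mol B1 initially; let X = conversion of B1. Extent ξ = 0.5X.
At extent ξ: n_B1 = 1 − X; n_A2 = 0.5X; n_I = 3.49 (inert).
Total moles n_T = 4.49 − 0.5X.
At X = 0.598: n_B1 = 0.402, n_A2 = 0.299, n_T = 4.19.
p_i = (n_i/n_T)·P. Kp = p_A2 / (p_B1^2) = 1.14 bar^-1.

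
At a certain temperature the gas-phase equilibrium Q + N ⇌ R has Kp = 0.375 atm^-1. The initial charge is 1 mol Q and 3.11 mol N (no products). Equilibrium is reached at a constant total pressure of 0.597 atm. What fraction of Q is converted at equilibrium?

X = 0.143

Take 1 mol Q as basis and let X be its fractional conversion, so ξ = X.
Moles: n_Q = 1 − X; n_N = 3.11 − X; n_R = X.
Total moles n_T = 4.11 − X.
y_i = n_i/n_T, p_i = y_i·P. Kp = p_R / (p_Q p_N).
This yields a degree-2 equation in X; solving on (0,1), X = 0.143.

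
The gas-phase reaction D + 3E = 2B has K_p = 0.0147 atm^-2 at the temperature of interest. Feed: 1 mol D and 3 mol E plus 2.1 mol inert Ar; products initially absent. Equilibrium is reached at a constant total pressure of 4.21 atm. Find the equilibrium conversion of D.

X = 0.161

Let X = conversion of D (basis 1 mol D); extent of reaction ξ = X.
Mole table: n_D = 1 − X; n_E = 3 − 3X; n_B = 2X; n_I = 2.1 (inert).
Total moles n_T = 6.1 − 2X.
Mole fractions y_i = n_i/n_T; K_p = p_B^2 / (p_D p_E^3) with p_i = y_i·P.
Setting this equal to 0.0147 atm^-2 and taking the physical root (0 < X < 1) gives X = 0.161.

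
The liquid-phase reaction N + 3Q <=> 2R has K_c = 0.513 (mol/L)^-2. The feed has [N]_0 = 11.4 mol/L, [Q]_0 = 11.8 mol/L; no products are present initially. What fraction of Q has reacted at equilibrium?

Let X = conversion of Q; extent ξ = 11.8X/3 mol/L.
Concentrations: [N] = 11.4 − 3.93X; [Q] = 11.8 − 11.8X; [R] = 7.87X.
K_c = [R]^2 / ([N] [Q]^3).
Equating to 0.513 (mol/L)^-2: the physical root is X = 0.818.

X = 0.818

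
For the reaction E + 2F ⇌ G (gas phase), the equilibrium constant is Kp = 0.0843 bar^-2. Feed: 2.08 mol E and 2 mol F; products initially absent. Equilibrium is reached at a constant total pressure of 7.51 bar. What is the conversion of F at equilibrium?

Let X = conversion of F (basis 2 mol F); extent of reaction ξ = X.
Moles: n_E = 2.08 − X; n_F = 2 − 2X; n_G = X.
n_T = Σnᵢ = 4.08 − 2X.
With p_i = (n_i/n_T)P, Kp = p_G / (p_E p_F^2).
Substituting and setting equal to 0.0843 bar^-2 gives a polynomial in X; the root in (0,1) is X = 0.583.

X = 0.583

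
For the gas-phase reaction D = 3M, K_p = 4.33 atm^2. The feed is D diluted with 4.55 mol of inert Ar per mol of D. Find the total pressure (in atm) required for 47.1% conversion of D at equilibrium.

P = 5.85 atm

Let X = conversion of D (basis 1 mol D); extent of reaction ξ = X.
Mole table: n_D = 1 − X; n_M = 3X; n_I = 4.55 (inert).
n_T = Σnᵢ = 5.55 + 2X.
K_p = p_M^3 / (p_D) with p_i = (n_i/n_T)·P.
At X = 0.471: the mole-fraction product g(X) = Π y_i^ν_i = 0.1265. Since K_p = g(X)·P^{2}, P = (K_p/g)^(1/2) = (4.33/0.1265)^(1/2) = 5.85 atm.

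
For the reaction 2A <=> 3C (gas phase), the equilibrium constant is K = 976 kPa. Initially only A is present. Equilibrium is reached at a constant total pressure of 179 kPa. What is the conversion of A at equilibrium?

Let X = conversion of A (basis 1 mol A); extent of reaction ξ = 0.5X.
Species balance: n_A = 1 − X; n_C = 1.5X.
Summing: n_T = 1 + 0.5X.
With p_i = (n_i/n_T)P, K = p_C^3 / (p_A^2).
This yields a degree-3 equation in X; solving on (0,1), X = 0.645.

X = 0.645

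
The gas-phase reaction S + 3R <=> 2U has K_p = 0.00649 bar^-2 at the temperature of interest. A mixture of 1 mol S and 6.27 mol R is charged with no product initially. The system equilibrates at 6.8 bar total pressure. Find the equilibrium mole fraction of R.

y_R = 0.787

Take 1 mol S as basis and let X be its fractional conversion, so ξ = X.
Mole table: n_S = 1 − X; n_R = 6.27 − 3X; n_U = 2X.
Summing: n_T = 7.27 − 2X.
y_i = n_i/n_T, p_i = y_i·P. K_p = p_U^2 / (p_S p_R^3).
This yields a degree-4 equation in X; solving on (0,1), X = 0.383.
Then n_R = 5.12, n_T = 6.5, so y_R = 0.787.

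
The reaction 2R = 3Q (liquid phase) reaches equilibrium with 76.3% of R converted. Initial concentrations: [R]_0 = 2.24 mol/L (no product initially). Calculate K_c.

Let X = conversion of R.
Concentrations: [R] = 2.24 − 2.24X; [Q] = 3.36X.
At X = 0.763: [R] = 0.531, [Q] = 2.56.
K_c = [Q]^3 / ([R]^2) = 59.8 mol/L.

K_c = 59.8 mol/L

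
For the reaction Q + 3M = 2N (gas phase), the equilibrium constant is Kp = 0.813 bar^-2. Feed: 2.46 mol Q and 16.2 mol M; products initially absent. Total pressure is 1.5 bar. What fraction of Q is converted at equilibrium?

X = 0.644

Let X = conversion of Q (basis 2.46 mol Q); extent of reaction ξ = 2.46X.
Moles: n_Q = 2.46 − 2.46X; n_M = 16.2 − 7.38X; n_N = 4.92X.
Total moles n_T = 18.7 − 4.92X.
Mole fractions y_i = n_i/n_T; Kp = p_N^2 / (p_Q p_M^3) with p_i = y_i·P.
Setting this equal to 0.813 bar^-2 and taking the physical root (0 < X < 1) gives X = 0.644.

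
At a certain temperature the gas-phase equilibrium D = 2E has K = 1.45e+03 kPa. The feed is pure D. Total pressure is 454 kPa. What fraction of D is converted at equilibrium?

Basis: 1 mol D initially; let X = conversion of D. Extent ξ = X.
Moles: n_D = 1 − X; n_E = 2X.
Summing: n_T = 1 + X.
y_i = n_i/n_T, p_i = y_i·P. K = p_E^2 / (p_D).
Substituting and setting equal to 1.45e+03 kPa gives a polynomial in X; the root in (0,1) is X = 0.666.

X = 0.666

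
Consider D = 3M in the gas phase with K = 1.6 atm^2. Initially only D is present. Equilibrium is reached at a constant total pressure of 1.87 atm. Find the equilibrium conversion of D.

X = 0.313

Let X = conversion of D (basis 1 mol D); extent of reaction ξ = X.
Species balance: n_D = 1 − X; n_M = 3X.
n_T = Σnᵢ = 1 + 2X.
With p_i = (n_i/n_T)P, K = p_M^3 / (p_D).
Substituting and setting equal to 1.6 atm^2 gives a polynomial in X; the root in (0,1) is X = 0.313.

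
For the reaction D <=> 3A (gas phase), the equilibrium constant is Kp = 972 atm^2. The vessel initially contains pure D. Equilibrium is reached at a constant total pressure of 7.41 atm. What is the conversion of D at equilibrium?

Take 1 mol D as basis and let X be its fractional conversion, so ξ = X.
Moles: n_D = 1 − X; n_A = 3X.
Summing: n_T = 1 + 2X.
With p_i = (n_i/n_T)P, Kp = p_A^3 / (p_D).
This yields a degree-3 equation in X; solving on (0,1), X = 0.867.

X = 0.867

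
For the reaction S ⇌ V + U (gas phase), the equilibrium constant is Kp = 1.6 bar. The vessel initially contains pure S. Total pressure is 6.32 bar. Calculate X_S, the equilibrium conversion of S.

X = 0.449

Take 1 mol S as basis and let X be its fractional conversion, so ξ = X.
Moles: n_S = 1 − X; n_V = X; n_U = X.
Total moles n_T = 1 + X.
y_i = n_i/n_T, p_i = y_i·P. Kp = p_V p_U / (p_S).
Substituting and setting equal to 1.6 bar gives a polynomial in X; the root in (0,1) is X = 0.449.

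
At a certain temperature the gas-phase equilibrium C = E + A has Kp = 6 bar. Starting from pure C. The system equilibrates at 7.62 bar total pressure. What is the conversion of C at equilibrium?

X = 0.664

Basis: 1 mol C initially; let X = conversion of C. Extent ξ = X.
Species balance: n_C = 1 − X; n_E = X; n_A = X.
Summing: n_T = 1 + X.
y_i = n_i/n_T, p_i = y_i·P. Kp = p_E p_A / (p_C).
Substituting and setting equal to 6 bar gives a polynomial in X; the root in (0,1) is X = 0.664.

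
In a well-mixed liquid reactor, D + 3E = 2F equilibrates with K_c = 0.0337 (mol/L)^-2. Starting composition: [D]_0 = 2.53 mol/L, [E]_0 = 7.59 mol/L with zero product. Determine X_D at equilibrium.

X = 0.414

Let X = conversion of D; extent ξ = 2.53·X mol/L.
Concentrations: [D] = 2.53 − 2.53X; [E] = 7.59 − 7.59X; [F] = 5.06X.
K_c = [F]^2 / ([D] [E]^3).
Solving K_c = 0.0337 for X ∈ (0,1): X = 0.414.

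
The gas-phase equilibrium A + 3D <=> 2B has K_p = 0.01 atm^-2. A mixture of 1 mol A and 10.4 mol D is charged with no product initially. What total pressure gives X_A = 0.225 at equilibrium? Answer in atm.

P = 1.85 atm

Take 1 mol A as basis and let X be its fractional conversion, so ξ = X.
Species balance: n_A = 1 − X; n_D = 10.4 − 3X; n_B = 2X.
n_T = Σnᵢ = 11.4 − 2X.
K_p = p_B^2 / (p_A p_D^3) with p_i = (n_i/n_T)·P.
At X = 0.225: the mole-fraction product g(X) = Π y_i^ν_i = 0.03406. Since K_p = g(X)·P^{-2}, P = (g/K_p)^(1/2) = (0.03406/0.01)^(1/2) = 1.85 atm.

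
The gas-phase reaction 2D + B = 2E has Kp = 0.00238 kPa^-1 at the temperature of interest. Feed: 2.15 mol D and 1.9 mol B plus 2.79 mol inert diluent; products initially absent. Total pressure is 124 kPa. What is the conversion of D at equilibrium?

X = 0.214

Take 2.15 mol D as basis and let X be its fractional conversion, so ξ = 1.07X.
Species balance: n_D = 2.15 − 2.15X; n_B = 1.9 − 1.07X; n_E = 2.15X; n_I = 2.79 (inert).
Summing: n_T = 6.84 − 1.07X.
y_i = n_i/n_T, p_i = y_i·P. Kp = p_E^2 / (p_D^2 p_B).
Substituting and setting equal to 0.00238 kPa^-1 gives a polynomial in X; the root in (0,1) is X = 0.214.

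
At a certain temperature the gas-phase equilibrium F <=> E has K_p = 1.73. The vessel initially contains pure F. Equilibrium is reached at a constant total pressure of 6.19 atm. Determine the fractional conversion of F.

X = 0.634

Basis: 1 mol F initially; let X = conversion of F. Extent ξ = X.
Moles: n_F = 1 − X; n_E = X.
Total moles n_T = 1 (Δν = 0, constant).
Mole fractions y_i = n_i/n_T; K_p = p_E / (p_F) with p_i = y_i·P.
Substituting and setting equal to 1.73 gives a polynomial in X; the root in (0,1) is X = 0.634.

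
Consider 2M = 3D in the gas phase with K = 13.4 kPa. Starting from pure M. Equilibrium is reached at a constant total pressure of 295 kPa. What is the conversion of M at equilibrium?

Take 1 mol M as basis and let X be its fractional conversion, so ξ = 0.5X.
At extent ξ: n_M = 1 − X; n_D = 1.5X.
Summing: n_T = 1 + 0.5X.
With p_i = (n_i/n_T)P, K = p_D^3 / (p_M^2).
This yields a degree-3 equation in X; solving on (0,1), X = 0.210.

X = 0.210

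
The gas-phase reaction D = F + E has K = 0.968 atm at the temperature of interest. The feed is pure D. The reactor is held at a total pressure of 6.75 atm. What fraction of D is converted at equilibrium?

Let X = conversion of D (basis 1 mol D); extent of reaction ξ = X.
At extent ξ: n_D = 1 − X; n_F = X; n_E = X.
Total moles n_T = 1 + X.
y_i = n_i/n_T, p_i = y_i·P. K = p_F p_E / (p_D).
Setting this equal to 0.968 atm and taking the physical root (0 < X < 1) gives X = 0.354.

X = 0.354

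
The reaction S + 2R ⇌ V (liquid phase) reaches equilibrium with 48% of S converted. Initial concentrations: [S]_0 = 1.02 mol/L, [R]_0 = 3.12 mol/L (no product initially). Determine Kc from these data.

Let X = conversion of S.
Concentrations: [S] = 1.02 − 1.02X; [R] = 3.12 − 2.04X; [V] = 1.02X.
At X = 0.48: [S] = 0.53, [R] = 2.14, [V] = 0.49.
Kc = [V] / ([S] [R]^2) = 0.201 (mol/L)^-2.

Kc = 0.201 (mol/L)^-2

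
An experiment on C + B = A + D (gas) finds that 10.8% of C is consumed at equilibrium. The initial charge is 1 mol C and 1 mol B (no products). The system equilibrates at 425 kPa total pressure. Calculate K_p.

Take 1 mol C as basis and let X be its fractional conversion, so ξ = X.
At extent ξ: n_C = 1 − X; n_B = 1 − X; n_A = X; n_D = X.
Since Δν = 0, n_T = 2 throughout.
At X = 0.108: n_C = 0.892, n_B = 0.892, n_A = 0.108, n_D = 0.108, n_T = 2.
p_i = (n_i/n_T)·P. K_p = p_A p_D / (p_C p_B) = 0.0147.

K_p = 0.0147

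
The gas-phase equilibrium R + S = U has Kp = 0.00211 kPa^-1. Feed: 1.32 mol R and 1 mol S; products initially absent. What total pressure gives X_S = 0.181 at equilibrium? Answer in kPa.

Take 1 mol S as basis and let X be its fractional conversion, so ξ = X.
Moles: n_R = 1.32 − X; n_S = 1 − X; n_U = X.
Total moles n_T = 2.32 − X.
Kp = p_U / (p_R p_S) with p_i = (n_i/n_T)·P.
At X = 0.181: the mole-fraction product g(X) = Π y_i^ν_i = 0.415. Since Kp = g(X)·P^{-1}, P = (g/Kp)^(1/1) = (0.415/0.00211)^(1/1) = 197 kPa.

P = 197 kPa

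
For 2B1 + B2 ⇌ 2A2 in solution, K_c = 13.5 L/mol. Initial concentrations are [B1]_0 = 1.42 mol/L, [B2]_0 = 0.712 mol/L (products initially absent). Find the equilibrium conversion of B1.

Let X = conversion of B1; extent ξ = 1.42X/2 mol/L.
Concentrations: [B1] = 1.42 − 1.42X; [B2] = 0.712 − 0.71X; [A2] = 1.42X.
K_c = [A2]^2 / ([B1]^2 [B2]).
Setting equal to 13.5 and solving for X on (0,1) gives X = 0.648.

X = 0.648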